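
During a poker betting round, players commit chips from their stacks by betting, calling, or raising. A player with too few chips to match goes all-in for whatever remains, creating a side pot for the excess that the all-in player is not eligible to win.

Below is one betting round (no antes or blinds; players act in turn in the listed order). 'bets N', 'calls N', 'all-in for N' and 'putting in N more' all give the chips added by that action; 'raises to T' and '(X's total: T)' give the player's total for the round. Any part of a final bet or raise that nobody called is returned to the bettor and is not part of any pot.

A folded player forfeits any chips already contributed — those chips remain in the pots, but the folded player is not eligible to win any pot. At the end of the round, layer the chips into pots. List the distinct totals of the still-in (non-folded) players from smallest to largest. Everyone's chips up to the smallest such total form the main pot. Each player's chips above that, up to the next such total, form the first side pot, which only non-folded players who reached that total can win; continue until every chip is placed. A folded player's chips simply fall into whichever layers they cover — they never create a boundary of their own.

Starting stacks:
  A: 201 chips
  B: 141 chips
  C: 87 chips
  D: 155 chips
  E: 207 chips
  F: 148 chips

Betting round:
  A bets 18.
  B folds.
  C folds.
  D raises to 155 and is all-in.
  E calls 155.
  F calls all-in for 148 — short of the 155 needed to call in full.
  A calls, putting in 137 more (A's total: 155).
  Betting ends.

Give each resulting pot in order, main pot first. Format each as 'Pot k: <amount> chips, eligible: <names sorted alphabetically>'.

Pot 1: 592 chips, eligible: A, D, E, F
Pot 2: 21 chips, eligible: A, D, E

Derivation:
Contributions: A=155, D=155, E=155, F=148
Folded: B, C
Pot levels (distinct totals of non-folded players): 148, 155
Layer 1-148: 148 each from A, D, E, F = 148*4 = 592 chips; eligible A, D, E, F
Layer 149-155: 7 each from A, D, E = 7*3 = 21 chips; eligible A, D, E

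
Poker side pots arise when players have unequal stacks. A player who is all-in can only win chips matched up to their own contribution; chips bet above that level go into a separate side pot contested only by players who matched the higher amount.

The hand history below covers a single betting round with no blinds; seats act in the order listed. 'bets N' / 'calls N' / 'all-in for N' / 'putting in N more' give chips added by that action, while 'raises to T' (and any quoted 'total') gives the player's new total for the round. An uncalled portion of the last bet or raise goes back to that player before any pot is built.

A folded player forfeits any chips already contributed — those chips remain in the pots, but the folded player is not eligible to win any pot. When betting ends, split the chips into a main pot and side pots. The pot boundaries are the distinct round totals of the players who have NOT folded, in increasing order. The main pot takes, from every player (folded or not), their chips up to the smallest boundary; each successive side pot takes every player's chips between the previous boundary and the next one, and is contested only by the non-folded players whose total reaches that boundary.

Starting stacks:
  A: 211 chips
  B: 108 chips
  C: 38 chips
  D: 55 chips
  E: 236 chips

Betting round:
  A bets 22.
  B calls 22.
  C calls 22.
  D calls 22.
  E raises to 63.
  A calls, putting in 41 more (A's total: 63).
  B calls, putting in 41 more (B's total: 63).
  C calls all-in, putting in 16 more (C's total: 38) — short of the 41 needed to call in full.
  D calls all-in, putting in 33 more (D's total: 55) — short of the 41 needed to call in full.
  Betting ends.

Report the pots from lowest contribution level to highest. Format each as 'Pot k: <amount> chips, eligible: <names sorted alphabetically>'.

Contributions: A=63, B=63, C=38, D=55, E=63
Pot levels (distinct totals of non-folded players): 38, 55, 63
Layer 1-38: 38 each from A, B, C, D, E = 38*5 = 190 chips; eligible A, B, C, D, E
Layer 39-55: 17 each from A, B, D, E = 17*4 = 68 chips; eligible A, B, D, E
Layer 56-63: 8 each from A, B, E = 8*3 = 24 chips; eligible A, B, E

Pot 1: 190 chips, eligible: A, B, C, D, E
Pot 2: 68 chips, eligible: A, B, D, E
Pot 3: 24 chips, eligible: A, B, E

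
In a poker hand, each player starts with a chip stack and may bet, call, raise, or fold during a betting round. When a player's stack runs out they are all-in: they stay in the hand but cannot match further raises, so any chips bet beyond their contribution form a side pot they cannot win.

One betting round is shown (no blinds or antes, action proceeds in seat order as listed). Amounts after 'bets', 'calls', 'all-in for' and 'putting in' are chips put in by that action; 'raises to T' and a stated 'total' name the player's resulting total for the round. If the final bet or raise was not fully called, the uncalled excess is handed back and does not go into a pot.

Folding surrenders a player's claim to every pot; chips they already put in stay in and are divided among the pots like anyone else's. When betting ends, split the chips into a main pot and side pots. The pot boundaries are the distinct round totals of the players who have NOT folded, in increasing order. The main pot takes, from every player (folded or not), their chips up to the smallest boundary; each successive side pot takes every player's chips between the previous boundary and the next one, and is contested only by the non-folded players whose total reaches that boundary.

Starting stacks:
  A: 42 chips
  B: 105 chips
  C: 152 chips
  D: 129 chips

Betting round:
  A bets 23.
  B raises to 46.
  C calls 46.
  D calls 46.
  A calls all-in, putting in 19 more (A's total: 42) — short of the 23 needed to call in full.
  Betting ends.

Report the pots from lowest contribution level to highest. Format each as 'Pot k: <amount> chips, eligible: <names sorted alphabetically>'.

Contributions: A=42, B=46, C=46, D=46
Pot levels (distinct totals of non-folded players): 42, 46
Layer 1-42: 42 each from A, B, C, D = 42*4 = 168 chips; eligible A, B, C, D
Layer 43-46: 4 each from B, C, D = 4*3 = 12 chips; eligible B, C, D

Pot 1: 168 chips, eligible: A, B, C, D
Pot 2: 12 chips, eligible: B, C, D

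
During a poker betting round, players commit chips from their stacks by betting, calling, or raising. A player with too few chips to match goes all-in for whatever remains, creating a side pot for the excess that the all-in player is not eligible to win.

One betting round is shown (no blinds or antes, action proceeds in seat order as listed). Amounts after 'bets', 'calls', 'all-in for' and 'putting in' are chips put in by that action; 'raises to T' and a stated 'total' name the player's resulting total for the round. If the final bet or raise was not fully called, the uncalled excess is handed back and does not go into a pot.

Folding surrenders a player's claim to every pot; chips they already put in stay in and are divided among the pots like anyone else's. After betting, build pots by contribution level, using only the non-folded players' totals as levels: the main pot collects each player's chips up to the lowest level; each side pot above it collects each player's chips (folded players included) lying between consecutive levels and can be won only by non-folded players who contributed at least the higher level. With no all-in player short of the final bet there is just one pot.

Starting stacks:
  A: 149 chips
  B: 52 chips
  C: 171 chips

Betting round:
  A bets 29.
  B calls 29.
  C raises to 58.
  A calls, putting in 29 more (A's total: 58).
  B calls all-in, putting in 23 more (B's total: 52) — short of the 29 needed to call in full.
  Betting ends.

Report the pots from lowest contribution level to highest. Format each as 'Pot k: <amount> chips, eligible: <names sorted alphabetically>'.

Pot 1: 156 chips, eligible: A, B, C
Pot 2: 12 chips, eligible: A, C

Derivation:
Contributions: A=58, B=52, C=58
Pot levels (distinct totals of non-folded players): 52, 58
Layer 1-52: 52 each from A, B, C = 52*3 = 156 chips; eligible A, B, C
Layer 53-58: 6 each from A, C = 6*2 = 12 chips; eligible A, C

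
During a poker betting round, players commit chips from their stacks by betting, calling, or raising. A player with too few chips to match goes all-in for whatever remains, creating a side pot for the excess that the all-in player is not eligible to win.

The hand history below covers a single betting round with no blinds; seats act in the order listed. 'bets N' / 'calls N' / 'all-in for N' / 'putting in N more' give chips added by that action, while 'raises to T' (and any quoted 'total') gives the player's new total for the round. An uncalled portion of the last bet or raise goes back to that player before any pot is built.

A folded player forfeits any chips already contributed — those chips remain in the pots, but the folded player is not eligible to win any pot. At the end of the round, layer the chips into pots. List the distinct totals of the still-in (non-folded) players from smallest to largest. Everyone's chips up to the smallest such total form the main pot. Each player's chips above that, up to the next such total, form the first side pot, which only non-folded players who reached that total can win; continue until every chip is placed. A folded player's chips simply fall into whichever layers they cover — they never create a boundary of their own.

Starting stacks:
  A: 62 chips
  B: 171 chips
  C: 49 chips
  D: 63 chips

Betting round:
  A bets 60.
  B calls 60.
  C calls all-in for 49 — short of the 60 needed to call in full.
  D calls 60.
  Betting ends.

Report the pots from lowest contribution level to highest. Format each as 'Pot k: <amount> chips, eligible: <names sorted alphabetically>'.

Contributions: A=60, B=60, C=49, D=60
Pot levels (distinct totals of non-folded players): 49, 60
Layer 1-49: 49 each from A, B, C, D = 49*4 = 196 chips; eligible A, B, C, D
Layer 50-60: 11 each from A, B, D = 11*3 = 33 chips; eligible A, B, D

Pot 1: 196 chips, eligible: A, B, C, D
Pot 2: 33 chips, eligible: A, B, D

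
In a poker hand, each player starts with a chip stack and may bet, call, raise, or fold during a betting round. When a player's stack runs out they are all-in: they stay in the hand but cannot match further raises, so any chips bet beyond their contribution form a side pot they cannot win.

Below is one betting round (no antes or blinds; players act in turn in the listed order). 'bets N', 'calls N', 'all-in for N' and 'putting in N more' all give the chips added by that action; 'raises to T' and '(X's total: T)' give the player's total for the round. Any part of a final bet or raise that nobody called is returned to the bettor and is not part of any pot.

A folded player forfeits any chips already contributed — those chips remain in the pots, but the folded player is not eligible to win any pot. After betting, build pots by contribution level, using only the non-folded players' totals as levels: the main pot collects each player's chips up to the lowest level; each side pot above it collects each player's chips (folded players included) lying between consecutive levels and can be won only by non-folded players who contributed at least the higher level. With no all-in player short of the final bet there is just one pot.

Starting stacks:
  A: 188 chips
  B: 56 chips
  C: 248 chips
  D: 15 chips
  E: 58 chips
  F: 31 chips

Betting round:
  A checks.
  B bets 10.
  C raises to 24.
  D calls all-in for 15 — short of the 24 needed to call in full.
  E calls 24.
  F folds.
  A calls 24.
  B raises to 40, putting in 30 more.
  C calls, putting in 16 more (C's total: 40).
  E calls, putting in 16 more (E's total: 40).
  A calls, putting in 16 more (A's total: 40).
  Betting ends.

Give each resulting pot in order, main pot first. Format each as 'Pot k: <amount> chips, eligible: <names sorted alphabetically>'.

Pot 1: 75 chips, eligible: A, B, C, D, E
Pot 2: 100 chips, eligible: A, B, C, E

Derivation:
Contributions: A=40, B=40, C=40, D=15, E=40
Folded: F
Pot levels (distinct totals of non-folded players): 15, 40
Layer 1-15: 15 each from A, B, C, D, E = 15*5 = 75 chips; eligible A, B, C, D, E
Layer 16-40: 25 each from A, B, C, E = 25*4 = 100 chips; eligible A, B, C, E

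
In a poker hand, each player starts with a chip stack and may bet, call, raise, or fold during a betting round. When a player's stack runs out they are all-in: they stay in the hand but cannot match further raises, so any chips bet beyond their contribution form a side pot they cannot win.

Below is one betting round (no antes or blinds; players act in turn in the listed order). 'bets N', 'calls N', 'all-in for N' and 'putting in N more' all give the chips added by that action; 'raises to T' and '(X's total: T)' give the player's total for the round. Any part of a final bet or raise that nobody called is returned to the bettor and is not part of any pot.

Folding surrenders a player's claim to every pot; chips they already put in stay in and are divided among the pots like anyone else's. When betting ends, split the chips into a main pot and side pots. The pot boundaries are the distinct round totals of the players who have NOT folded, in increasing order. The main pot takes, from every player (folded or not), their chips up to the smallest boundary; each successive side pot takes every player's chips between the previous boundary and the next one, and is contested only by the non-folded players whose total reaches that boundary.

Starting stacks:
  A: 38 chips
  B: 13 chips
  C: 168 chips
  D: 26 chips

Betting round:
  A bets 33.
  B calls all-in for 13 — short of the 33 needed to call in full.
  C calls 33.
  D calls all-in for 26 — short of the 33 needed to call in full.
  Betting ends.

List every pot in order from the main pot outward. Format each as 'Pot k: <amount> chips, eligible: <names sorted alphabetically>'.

Pot 1: 52 chips, eligible: A, B, C, D
Pot 2: 39 chips, eligible: A, C, D
Pot 3: 14 chips, eligible: A, C

Derivation:
Contributions: A=33, B=13, C=33, D=26
Pot levels (distinct totals of non-folded players): 13, 26, 33
Layer 1-13: 13 each from A, B, C, D = 13*4 = 52 chips; eligible A, B, C, D
Layer 14-26: 13 each from A, C, D = 13*3 = 39 chips; eligible A, C, D
Layer 27-33: 7 each from A, C = 7*2 = 14 chips; eligible A, C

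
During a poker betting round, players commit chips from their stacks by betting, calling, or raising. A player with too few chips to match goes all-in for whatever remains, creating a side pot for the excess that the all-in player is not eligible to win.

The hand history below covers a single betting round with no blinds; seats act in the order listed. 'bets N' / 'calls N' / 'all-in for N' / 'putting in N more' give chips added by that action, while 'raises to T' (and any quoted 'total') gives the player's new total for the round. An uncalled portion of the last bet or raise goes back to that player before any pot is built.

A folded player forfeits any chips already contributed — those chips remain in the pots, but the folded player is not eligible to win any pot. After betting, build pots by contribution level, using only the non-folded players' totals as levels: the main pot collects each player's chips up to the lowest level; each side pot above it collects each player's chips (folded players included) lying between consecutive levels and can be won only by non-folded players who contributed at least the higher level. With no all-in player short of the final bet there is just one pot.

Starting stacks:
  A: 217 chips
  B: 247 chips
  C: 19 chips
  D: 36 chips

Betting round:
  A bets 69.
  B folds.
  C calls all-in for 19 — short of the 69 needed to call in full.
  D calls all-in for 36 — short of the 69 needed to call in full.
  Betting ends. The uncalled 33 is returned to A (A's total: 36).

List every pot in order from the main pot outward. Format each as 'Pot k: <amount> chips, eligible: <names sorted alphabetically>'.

Pot 1: 57 chips, eligible: A, C, D
Pot 2: 34 chips, eligible: A, D

Derivation:
Contributions (after 33 returned to A): A=36, C=19, D=36
Folded: B
Pot levels (distinct totals of non-folded players): 19, 36
Layer 1-19: 19 each from A, C, D = 19*3 = 57 chips; eligible A, C, D
Layer 20-36: 17 each from A, D = 17*2 = 34 chips; eligible A, D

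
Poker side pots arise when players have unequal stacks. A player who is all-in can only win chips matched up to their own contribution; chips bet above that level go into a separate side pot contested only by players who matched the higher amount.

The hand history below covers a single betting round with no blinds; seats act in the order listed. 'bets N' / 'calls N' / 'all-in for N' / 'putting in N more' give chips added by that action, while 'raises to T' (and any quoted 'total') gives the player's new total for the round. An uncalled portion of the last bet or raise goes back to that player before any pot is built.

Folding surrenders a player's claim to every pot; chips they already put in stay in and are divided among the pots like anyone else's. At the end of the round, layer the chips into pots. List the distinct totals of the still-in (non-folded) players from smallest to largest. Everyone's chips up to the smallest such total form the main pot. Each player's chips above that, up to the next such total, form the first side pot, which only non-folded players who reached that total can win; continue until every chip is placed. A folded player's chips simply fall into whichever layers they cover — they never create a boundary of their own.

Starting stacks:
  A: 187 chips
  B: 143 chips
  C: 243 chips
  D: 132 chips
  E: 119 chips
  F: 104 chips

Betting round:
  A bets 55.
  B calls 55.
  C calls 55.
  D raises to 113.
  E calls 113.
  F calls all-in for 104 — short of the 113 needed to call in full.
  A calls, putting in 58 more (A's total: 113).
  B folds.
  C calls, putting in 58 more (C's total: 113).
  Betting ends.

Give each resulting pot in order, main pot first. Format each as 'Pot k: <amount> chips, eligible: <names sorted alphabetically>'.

Contributions: A=113, B=55, C=113, D=113, E=113, F=104
Folded: B
Pot levels (distinct totals of non-folded players): 104, 113
Layer 1-104: A 104 + B 55 + C 104 + D 104 + E 104 + F 104 = 575 chips; eligible A, C, D, E, F
Layer 105-113: 9 each from A, C, D, E = 9*4 = 36 chips; eligible A, C, D, E

Pot 1: 575 chips, eligible: A, C, D, E, F
Pot 2: 36 chips, eligible: A, C, D, E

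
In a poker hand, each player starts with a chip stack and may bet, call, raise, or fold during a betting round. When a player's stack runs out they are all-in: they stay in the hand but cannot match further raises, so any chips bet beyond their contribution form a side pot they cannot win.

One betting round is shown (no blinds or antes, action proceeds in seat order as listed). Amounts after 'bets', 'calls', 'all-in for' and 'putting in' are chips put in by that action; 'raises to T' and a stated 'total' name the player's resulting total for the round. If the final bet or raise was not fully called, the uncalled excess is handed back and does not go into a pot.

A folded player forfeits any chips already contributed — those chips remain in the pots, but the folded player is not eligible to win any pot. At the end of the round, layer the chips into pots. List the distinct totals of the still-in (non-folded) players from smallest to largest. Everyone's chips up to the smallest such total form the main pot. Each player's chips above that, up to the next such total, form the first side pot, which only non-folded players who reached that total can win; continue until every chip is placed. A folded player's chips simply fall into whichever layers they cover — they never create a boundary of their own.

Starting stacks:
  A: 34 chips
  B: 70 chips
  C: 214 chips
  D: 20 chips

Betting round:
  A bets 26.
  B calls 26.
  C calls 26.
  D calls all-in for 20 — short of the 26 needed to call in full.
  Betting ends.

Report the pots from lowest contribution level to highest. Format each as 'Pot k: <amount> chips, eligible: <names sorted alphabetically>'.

Contributions: A=26, B=26, C=26, D=20
Pot levels (distinct totals of non-folded players): 20, 26
Layer 1-20: 20 each from A, B, C, D = 20*4 = 80 chips; eligible A, B, C, D
Layer 21-26: 6 each from A, B, C = 6*3 = 18 chips; eligible A, B, C

Pot 1: 80 chips, eligible: A, B, C, D
Pot 2: 18 chips, eligible: A, B, C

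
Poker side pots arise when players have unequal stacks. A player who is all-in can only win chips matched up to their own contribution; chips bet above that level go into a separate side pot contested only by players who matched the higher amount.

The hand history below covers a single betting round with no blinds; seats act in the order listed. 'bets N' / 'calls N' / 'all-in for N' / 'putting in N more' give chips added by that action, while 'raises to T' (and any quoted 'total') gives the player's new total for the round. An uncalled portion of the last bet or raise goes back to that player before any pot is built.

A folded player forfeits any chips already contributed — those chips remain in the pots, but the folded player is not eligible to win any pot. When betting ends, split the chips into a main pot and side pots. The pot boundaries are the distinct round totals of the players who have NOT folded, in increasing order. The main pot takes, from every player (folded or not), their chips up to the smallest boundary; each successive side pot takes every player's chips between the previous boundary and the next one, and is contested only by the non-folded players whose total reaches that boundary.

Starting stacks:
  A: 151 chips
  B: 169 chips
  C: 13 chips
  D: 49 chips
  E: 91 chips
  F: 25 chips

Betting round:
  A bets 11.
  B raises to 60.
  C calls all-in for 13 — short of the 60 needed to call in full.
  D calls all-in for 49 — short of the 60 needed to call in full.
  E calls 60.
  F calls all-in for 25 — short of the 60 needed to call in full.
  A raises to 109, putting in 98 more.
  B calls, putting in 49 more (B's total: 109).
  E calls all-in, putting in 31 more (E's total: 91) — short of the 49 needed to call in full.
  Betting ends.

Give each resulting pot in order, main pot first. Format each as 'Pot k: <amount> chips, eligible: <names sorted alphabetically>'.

Pot 1: 78 chips, eligible: A, B, C, D, E, F
Pot 2: 60 chips, eligible: A, B, D, E, F
Pot 3: 96 chips, eligible: A, B, D, E
Pot 4: 126 chips, eligible: A, B, E
Pot 5: 36 chips, eligible: A, B

Derivation:
Contributions: A=109, B=109, C=13, D=49, E=91, F=25
Pot levels (distinct totals of non-folded players): 13, 25, 49, 91, 109
Layer 1-13: 13 each from A, B, C, D, E, F = 13*6 = 78 chips; eligible A, B, C, D, E, F
Layer 14-25: 12 each from A, B, D, E, F = 12*5 = 60 chips; eligible A, B, D, E, F
Layer 26-49: 24 each from A, B, D, E = 24*4 = 96 chips; eligible A, B, D, E
Layer 50-91: 42 each from A, B, E = 42*3 = 126 chips; eligible A, B, E
Layer 92-109: 18 each from A, B = 18*2 = 36 chips; eligible A, B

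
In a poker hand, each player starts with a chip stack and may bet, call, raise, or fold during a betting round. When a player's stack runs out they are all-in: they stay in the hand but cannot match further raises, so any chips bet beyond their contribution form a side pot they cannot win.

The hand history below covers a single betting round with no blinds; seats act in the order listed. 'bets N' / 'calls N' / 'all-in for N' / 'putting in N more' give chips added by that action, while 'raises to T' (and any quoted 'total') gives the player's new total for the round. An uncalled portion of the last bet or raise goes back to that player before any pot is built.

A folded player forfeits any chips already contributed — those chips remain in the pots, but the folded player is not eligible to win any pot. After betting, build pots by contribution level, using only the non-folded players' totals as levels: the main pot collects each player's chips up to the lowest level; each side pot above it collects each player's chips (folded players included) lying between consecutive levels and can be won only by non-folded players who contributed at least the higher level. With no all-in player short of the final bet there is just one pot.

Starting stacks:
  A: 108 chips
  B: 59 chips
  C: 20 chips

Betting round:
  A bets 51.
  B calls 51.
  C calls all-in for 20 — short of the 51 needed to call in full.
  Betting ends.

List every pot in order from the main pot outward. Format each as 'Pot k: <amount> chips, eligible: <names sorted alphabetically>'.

Contributions: A=51, B=51, C=20
Pot levels (distinct totals of non-folded players): 20, 51
Layer 1-20: 20 each from A, B, C = 20*3 = 60 chips; eligible A, B, C
Layer 21-51: 31 each from A, B = 31*2 = 62 chips; eligible A, B

Pot 1: 60 chips, eligible: A, B, C
Pot 2: 62 chips, eligible: A, B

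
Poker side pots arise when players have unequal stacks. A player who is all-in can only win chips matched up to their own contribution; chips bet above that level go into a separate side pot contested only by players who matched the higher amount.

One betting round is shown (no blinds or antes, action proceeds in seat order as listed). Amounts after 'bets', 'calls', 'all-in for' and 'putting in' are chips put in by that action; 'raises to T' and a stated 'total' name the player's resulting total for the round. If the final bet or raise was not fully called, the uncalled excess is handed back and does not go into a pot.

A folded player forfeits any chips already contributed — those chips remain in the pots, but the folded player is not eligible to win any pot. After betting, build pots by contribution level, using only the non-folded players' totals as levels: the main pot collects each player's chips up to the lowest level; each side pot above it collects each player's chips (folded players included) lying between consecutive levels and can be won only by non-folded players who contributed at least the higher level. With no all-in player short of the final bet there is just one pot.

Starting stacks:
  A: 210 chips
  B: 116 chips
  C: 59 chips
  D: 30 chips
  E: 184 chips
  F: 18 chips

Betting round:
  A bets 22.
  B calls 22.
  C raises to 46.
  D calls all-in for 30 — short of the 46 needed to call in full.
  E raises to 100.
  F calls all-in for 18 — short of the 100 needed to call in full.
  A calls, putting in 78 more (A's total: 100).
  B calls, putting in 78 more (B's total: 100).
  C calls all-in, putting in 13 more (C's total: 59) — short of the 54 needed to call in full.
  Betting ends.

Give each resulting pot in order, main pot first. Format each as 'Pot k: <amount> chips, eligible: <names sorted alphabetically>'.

Contributions: A=100, B=100, C=59, D=30, E=100, F=18
Pot levels (distinct totals of non-folded players): 18, 30, 59, 100
Layer 1-18: 18 each from A, B, C, D, E, F = 18*6 = 108 chips; eligible A, B, C, D, E, F
Layer 19-30: 12 each from A, B, C, D, E = 12*5 = 60 chips; eligible A, B, C, D, E
Layer 31-59: 29 each from A, B, C, E = 29*4 = 116 chips; eligible A, B, C, E
Layer 60-100: 41 each from A, B, E = 41*3 = 123 chips; eligible A, B, E

Pot 1: 108 chips, eligible: A, B, C, D, E, F
Pot 2: 60 chips, eligible: A, B, C, D, E
Pot 3: 116 chips, eligible: A, B, C, E
Pot 4: 123 chips, eligible: A, B, E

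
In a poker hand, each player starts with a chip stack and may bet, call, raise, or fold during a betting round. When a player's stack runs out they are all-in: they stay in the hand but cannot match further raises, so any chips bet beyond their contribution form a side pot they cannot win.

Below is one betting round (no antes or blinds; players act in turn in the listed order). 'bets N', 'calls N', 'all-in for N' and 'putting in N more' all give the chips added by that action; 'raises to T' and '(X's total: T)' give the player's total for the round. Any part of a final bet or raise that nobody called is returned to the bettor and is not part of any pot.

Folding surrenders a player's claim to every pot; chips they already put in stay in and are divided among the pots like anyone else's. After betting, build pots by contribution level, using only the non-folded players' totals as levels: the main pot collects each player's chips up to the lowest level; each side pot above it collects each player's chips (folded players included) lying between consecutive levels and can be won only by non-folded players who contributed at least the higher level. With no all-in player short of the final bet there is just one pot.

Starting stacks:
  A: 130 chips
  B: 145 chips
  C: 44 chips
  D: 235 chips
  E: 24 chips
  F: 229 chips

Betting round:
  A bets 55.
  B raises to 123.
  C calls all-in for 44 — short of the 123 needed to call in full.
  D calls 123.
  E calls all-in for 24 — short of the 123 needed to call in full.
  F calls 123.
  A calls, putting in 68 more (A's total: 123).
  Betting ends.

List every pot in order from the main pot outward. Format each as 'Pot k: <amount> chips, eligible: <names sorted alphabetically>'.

Contributions: A=123, B=123, C=44, D=123, E=24, F=123
Pot levels (distinct totals of non-folded players): 24, 44, 123
Layer 1-24: 24 each from A, B, C, D, E, F = 24*6 = 144 chips; eligible A, B, C, D, E, F
Layer 25-44: 20 each from A, B, C, D, F = 20*5 = 100 chips; eligible A, B, C, D, F
Layer 45-123: 79 each from A, B, D, F = 79*4 = 316 chips; eligible A, B, D, F

Pot 1: 144 chips, eligible: A, B, C, D, E, F
Pot 2: 100 chips, eligible: A, B, C, D, F
Pot 3: 316 chips, eligible: A, B, D, F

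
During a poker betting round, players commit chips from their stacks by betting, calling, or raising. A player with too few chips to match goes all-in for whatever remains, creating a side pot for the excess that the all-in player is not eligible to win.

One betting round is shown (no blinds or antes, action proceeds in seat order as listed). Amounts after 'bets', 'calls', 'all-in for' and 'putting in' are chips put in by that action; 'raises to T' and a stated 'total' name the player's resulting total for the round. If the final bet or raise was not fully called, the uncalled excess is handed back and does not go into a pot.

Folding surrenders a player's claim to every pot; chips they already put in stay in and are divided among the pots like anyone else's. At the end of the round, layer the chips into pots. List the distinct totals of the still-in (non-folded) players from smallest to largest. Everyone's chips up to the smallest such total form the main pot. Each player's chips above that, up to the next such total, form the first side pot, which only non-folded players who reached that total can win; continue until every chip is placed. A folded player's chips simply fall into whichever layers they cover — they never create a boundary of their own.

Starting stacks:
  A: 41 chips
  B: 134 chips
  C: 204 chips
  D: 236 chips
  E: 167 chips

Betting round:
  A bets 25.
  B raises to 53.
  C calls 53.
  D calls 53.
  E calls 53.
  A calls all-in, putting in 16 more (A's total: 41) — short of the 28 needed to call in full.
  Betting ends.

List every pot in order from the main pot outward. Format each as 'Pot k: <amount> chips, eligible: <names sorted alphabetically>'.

Contributions: A=41, B=53, C=53, D=53, E=53
Pot levels (distinct totals of non-folded players): 41, 53
Layer 1-41: 41 each from A, B, C, D, E = 41*5 = 205 chips; eligible A, B, C, D, E
Layer 42-53: 12 each from B, C, D, E = 12*4 = 48 chips; eligible B, C, D, E

Pot 1: 205 chips, eligible: A, B, C, D, E
Pot 2: 48 chips, eligible: B, C, D, E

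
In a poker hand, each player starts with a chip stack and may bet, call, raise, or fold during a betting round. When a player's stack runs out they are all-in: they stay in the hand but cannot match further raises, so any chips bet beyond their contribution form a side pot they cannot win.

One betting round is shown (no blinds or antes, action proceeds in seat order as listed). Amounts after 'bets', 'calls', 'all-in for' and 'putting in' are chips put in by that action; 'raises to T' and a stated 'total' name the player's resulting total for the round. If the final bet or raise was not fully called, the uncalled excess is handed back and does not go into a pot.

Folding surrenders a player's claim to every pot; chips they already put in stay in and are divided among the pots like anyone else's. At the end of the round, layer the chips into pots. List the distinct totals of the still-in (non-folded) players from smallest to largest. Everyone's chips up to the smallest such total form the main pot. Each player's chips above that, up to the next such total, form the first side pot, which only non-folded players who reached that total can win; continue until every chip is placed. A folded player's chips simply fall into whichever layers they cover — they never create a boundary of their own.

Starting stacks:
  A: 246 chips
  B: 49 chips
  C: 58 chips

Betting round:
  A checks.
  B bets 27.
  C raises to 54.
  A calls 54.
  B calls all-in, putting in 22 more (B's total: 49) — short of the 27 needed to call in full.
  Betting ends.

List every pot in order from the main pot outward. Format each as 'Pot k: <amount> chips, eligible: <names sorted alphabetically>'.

Contributions: A=54, B=49, C=54
Pot levels (distinct totals of non-folded players): 49, 54
Layer 1-49: 49 each from A, B, C = 49*3 = 147 chips; eligible A, B, C
Layer 50-54: 5 each from A, C = 5*2 = 10 chips; eligible A, C

Pot 1: 147 chips, eligible: A, B, C
Pot 2: 10 chips, eligible: A, C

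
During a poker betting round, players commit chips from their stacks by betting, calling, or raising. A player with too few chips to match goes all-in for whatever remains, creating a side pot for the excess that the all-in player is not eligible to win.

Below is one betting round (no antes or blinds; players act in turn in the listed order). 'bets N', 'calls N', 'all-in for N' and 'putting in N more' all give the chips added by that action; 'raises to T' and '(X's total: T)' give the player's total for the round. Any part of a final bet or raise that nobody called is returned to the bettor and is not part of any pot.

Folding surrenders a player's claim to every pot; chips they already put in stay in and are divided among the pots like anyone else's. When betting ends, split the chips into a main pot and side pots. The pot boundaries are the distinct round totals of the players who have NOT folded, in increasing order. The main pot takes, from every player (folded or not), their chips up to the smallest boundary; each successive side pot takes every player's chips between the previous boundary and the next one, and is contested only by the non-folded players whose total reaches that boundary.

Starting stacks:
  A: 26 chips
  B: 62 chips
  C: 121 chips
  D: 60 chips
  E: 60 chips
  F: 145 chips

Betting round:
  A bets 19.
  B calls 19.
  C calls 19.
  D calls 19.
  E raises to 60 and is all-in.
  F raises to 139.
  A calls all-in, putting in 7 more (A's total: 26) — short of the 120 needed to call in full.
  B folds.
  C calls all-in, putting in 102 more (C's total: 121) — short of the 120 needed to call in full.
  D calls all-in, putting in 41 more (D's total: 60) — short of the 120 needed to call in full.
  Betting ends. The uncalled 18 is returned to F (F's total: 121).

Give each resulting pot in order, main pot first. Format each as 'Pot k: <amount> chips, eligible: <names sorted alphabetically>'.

Contributions (after 18 returned to F): A=26, B=19, C=121, D=60, E=60, F=121
Folded: B
Pot levels (distinct totals of non-folded players): 26, 60, 121
Layer 1-26: A 26 + B 19 + C 26 + D 26 + E 26 + F 26 = 149 chips; eligible A, C, D, E, F
Layer 27-60: 34 each from C, D, E, F = 34*4 = 136 chips; eligible C, D, E, F
Layer 61-121: 61 each from C, F = 61*2 = 122 chips; eligible C, F

Pot 1: 149 chips, eligible: A, C, D, E, F
Pot 2: 136 chips, eligible: C, D, E, F
Pot 3: 122 chips, eligible: C, F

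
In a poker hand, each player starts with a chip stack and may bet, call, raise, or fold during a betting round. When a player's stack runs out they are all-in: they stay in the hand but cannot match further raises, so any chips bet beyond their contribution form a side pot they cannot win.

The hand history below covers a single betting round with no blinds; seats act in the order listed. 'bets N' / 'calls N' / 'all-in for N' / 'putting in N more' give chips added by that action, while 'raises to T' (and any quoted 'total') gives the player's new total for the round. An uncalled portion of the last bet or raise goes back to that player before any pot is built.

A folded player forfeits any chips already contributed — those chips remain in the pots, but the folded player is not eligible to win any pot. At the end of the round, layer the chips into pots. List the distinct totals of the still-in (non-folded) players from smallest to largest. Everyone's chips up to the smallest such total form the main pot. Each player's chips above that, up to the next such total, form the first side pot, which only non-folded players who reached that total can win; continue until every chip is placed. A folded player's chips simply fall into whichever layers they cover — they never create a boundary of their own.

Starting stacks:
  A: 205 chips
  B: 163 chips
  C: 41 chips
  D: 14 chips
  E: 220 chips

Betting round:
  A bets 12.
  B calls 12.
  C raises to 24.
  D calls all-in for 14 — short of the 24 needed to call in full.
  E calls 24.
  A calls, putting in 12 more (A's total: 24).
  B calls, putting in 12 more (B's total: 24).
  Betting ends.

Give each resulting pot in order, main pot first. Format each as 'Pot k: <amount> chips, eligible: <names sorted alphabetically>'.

Contributions: A=24, B=24, C=24, D=14, E=24
Pot levels (distinct totals of non-folded players): 14, 24
Layer 1-14: 14 each from A, B, C, D, E = 14*5 = 70 chips; eligible A, B, C, D, E
Layer 15-24: 10 each from A, B, C, E = 10*4 = 40 chips; eligible A, B, C, E

Pot 1: 70 chips, eligible: A, B, C, D, E
Pot 2: 40 chips, eligible: A, B, C, E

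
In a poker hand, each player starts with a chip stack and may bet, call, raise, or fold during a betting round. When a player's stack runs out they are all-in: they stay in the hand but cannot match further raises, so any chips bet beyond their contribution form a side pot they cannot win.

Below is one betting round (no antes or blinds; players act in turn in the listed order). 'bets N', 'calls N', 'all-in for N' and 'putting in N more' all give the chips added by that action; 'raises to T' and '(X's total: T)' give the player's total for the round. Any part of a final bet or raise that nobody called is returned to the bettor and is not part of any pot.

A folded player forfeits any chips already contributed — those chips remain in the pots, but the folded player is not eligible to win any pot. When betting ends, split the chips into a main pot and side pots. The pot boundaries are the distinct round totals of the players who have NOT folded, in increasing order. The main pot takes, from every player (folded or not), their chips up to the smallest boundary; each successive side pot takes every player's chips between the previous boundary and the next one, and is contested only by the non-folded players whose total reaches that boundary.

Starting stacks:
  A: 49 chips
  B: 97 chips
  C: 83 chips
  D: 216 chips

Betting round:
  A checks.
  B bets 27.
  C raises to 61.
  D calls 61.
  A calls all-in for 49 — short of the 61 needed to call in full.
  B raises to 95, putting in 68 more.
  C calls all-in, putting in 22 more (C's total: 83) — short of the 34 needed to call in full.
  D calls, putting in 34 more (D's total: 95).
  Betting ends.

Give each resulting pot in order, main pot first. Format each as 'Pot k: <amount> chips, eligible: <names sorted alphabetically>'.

Contributions: A=49, B=95, C=83, D=95
Pot levels (distinct totals of non-folded players): 49, 83, 95
Layer 1-49: 49 each from A, B, C, D = 49*4 = 196 chips; eligible A, B, C, D
Layer 50-83: 34 each from B, C, D = 34*3 = 102 chips; eligible B, C, D
Layer 84-95: 12 each from B, D = 12*2 = 24 chips; eligible B, D

Pot 1: 196 chips, eligible: A, B, C, D
Pot 2: 102 chips, eligible: B, C, D
Pot 3: 24 chips, eligible: B, D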